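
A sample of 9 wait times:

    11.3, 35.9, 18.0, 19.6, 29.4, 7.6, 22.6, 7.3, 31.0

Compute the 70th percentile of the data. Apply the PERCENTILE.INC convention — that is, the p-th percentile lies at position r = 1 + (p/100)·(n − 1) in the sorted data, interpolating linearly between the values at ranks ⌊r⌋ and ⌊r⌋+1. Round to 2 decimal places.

26.68

Sorted: 7.3, 7.6, 11.3, 18.0, 19.6, 22.6, 29.4, 31.0, 35.9.
n = 9.
r = 1 + (70/100)·(9 − 1) = 1 + 5.6 = 6.6.
Rank 6 is 22.6 and rank 7 is 29.4.
Interpolate: 22.6 + 0.6·(29.4 − 22.6) = 22.6 + 0.6·6.8 = 26.68.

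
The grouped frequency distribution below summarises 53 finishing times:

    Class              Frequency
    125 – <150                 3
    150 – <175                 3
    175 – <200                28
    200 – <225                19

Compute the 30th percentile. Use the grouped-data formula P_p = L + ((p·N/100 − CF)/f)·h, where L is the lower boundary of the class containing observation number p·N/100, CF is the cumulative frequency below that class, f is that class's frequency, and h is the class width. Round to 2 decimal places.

N = 53; target position k = 30/100 · 53 = 15.9.
Cumulative frequencies: 3, 6, 34, 53.
Observation 15.9 falls in the class 175 – <200.
L = 175, CF = 6, f = 28, h = 25.
P30 = 175 + ((15.9 − 6)/28)·25 = 175 + 8.83929 = 183.839.

183.84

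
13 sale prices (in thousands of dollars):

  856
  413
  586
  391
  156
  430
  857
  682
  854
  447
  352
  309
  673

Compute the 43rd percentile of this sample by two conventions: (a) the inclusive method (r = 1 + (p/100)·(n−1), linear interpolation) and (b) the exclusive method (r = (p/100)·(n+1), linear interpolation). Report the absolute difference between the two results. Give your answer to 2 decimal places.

2.38

Sorted: 156, 309, 352, 391, 413, 430, 447, 586, 673, 682, 854, 856, 857.
n = 13.
(a) r = 6.16; between ranks 6 (430) and 7 (447): 432.72.
(b) r = 6.02; between ranks 6 (430) and 7 (447): 430.34.
|432.72 − 430.34| = 2.38.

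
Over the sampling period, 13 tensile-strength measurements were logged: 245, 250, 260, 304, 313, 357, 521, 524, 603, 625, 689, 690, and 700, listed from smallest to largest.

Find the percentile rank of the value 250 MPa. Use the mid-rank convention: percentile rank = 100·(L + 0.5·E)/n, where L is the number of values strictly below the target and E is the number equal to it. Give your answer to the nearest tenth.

11.5

Count below 250: L = 1; count equal: E = 1; n = 13.
Percentile rank = 100·(1 + 0.5·1)/13 = 100·1.5/13 = 11.54.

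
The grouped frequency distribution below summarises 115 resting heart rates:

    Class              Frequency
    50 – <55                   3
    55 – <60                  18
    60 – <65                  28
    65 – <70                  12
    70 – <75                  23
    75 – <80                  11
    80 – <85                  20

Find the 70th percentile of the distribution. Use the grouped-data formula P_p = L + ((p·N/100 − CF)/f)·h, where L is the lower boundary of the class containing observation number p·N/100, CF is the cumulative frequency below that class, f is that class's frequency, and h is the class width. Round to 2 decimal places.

N = 115; target position k = 70/100 · 115 = 80.5.
Cumulative frequencies: 3, 21, 49, 61, 84, 95, 115.
Observation 80.5 falls in the class 70 – <75.
L = 70, CF = 61, f = 23, h = 5.
P70 = 70 + ((80.5 − 61)/23)·5 = 70 + 4.23913 = 74.2391.

74.24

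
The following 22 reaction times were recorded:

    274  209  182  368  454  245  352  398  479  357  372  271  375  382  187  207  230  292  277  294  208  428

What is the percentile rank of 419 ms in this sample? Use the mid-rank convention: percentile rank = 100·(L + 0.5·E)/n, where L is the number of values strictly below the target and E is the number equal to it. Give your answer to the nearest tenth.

86.4

Sorted: 182, 187, 207, 208, 209, 230, 245, 271, 274, 277, 292, 294, 352, 357, 368, 372, 375, 382, 398, 428, 454, 479.
Count below 419: L = 19; count equal: E = 0; n = 22.
Percentile rank = 100·(19 + 0.5·0)/22 = 100·19/22 = 86.36.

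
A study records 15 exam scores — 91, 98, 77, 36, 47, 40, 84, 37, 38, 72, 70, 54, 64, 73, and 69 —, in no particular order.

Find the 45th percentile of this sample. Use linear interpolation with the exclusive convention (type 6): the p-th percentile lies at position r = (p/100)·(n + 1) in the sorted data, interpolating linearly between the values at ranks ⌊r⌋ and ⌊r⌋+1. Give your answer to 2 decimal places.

Sorted: 36, 37, 38, 40, 47, 54, 64, 69, 70, 72, 73, 77, 84, 91, 98.
n = 15.
r = (45/100)·(15 + 1) = 7.2.
Rank 7 is 64 and rank 8 is 69.
Interpolate: 64 + 0.2·(69 − 64) = 64 + 0.2·5 = 65.

65.00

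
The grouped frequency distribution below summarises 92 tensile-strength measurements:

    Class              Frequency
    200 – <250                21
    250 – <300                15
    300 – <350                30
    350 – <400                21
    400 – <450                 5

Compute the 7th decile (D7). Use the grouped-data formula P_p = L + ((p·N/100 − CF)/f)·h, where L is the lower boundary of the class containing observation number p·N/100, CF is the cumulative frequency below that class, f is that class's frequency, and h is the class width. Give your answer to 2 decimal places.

N = 92; target position k = 70/100 · 92 = 64.4.
Cumulative frequencies: 21, 36, 66, 87, 92.
Observation 64.4 falls in the class 300 – <350.
L = 300, CF = 36, f = 30, h = 50.
P70 = 300 + ((64.4 − 36)/30)·50 = 300 + 47.3333 = 347.333.

347.33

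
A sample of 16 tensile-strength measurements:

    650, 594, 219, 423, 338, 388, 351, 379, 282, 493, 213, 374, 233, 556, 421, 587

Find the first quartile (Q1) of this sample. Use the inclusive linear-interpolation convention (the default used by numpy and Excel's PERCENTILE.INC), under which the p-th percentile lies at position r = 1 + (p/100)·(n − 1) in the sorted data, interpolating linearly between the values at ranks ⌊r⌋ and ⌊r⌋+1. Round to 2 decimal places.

Sorted: 213, 219, 233, 282, 338, 351, 374, 379, 388, 421, 423, 493, 556, 587, 594, 650.
n = 16.
r = 1 + (25/100)·(16 − 1) = 1 + 3.75 = 4.75.
Rank 4 is 282 and rank 5 is 338.
Interpolate: 282 + 0.75·(338 − 282) = 282 + 0.75·56 = 324.

324.00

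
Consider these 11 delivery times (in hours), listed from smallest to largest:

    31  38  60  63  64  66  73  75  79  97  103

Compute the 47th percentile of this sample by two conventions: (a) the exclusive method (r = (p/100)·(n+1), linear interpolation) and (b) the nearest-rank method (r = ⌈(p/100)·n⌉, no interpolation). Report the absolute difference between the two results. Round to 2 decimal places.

0.72

n = 11.
(a) r = 5.64; between ranks 5 (64) and 6 (66): 65.28.
(b) the nearest-rank method: rank 6 → 66.
|65.28 − 66| = 0.72.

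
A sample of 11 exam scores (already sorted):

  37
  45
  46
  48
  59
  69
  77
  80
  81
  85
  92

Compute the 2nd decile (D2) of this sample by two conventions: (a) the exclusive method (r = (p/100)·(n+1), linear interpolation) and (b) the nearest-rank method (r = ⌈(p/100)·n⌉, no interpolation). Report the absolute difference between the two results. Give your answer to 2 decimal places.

0.60

n = 11.
(a) r = 2.4; between ranks 2 (45) and 3 (46): 45.4.
(b) the nearest-rank method: rank 3 → 46.
|45.4 − 46| = 0.6.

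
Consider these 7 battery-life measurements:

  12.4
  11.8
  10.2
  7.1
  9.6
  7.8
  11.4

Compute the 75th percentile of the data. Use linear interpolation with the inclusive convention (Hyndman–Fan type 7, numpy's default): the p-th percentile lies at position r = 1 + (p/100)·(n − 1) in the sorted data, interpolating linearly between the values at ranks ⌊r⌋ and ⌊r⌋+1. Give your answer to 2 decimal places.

Sorted: 7.1, 7.8, 9.6, 10.2, 11.4, 11.8, 12.4.
n = 7.
r = 1 + (75/100)·(7 − 1) = 1 + 4.5 = 5.5.
Rank 5 is 11.4 and rank 6 is 11.8.
Interpolate: 11.4 + 0.5·(11.8 − 11.4) = 11.4 + 0.5·0.4 = 11.6.

11.60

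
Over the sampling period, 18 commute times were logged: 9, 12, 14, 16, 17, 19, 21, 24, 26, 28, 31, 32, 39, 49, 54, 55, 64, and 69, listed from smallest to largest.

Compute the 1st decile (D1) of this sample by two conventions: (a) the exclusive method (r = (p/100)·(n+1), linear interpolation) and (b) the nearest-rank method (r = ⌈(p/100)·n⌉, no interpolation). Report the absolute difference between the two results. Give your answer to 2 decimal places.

0.30

n = 18.
(a) r = 1.9; between ranks 1 (9) and 2 (12): 11.7.
(b) the nearest-rank method: rank 2 → 12.
|11.7 − 12| = 0.3.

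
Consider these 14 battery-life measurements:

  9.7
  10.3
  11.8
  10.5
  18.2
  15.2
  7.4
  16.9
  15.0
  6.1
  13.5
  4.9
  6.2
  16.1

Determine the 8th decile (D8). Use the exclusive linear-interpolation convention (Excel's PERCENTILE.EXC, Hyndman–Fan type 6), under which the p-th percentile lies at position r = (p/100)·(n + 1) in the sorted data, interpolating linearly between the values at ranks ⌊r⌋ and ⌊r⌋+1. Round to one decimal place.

16.1

Sorted: 4.9, 6.1, 6.2, 7.4, 9.7, 10.3, 10.5, 11.8, 13.5, 15.0, 15.2, 16.1, 16.9, 18.2.
n = 14.
r = (80/100)·(14 + 1) = 12.
r is an integer, so P80 is the value at rank 12: 16.1.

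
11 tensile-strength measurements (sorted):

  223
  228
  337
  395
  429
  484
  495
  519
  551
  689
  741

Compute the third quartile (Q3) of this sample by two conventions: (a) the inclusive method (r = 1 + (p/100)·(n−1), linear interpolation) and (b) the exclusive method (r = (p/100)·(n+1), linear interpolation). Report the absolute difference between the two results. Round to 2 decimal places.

16.00

n = 11.
(a) r = 8.5; between ranks 8 (519) and 9 (551): 535.
(b) r = 9 → value at rank 9 = 551.
|535 − 551| = 16.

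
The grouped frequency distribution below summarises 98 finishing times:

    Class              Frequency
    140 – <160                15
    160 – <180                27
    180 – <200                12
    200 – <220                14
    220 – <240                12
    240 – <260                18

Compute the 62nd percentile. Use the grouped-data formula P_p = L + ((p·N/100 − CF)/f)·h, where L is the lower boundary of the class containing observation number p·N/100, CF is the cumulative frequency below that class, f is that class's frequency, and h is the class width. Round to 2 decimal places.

N = 98; target position k = 62/100 · 98 = 60.76.
Cumulative frequencies: 15, 42, 54, 68, 80, 98.
Observation 60.76 falls in the class 200 – <220.
L = 200, CF = 54, f = 14, h = 20.
P62 = 200 + ((60.76 − 54)/14)·20 = 200 + 9.65714 = 209.657.

209.66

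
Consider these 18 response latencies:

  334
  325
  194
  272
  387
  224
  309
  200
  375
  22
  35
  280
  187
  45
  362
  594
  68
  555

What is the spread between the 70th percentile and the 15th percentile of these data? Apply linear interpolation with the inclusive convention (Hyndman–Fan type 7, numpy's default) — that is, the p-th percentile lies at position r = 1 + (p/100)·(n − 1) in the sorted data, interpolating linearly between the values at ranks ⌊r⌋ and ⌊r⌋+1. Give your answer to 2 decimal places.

Sorted: 22, 35, 45, 68, 187, 194, 200, 224, 272, 280, 309, 325, 334, 362, 375, 387, 555, 594.
n = 18.
P15: r = 3.55; ranks 3–4 are 45, 68; interpolating gives 57.65.
P70: r = 12.9; ranks 12–13 are 325, 334; interpolating gives 333.1.
Difference: 333.1 − 57.65 = 275.45.

275.45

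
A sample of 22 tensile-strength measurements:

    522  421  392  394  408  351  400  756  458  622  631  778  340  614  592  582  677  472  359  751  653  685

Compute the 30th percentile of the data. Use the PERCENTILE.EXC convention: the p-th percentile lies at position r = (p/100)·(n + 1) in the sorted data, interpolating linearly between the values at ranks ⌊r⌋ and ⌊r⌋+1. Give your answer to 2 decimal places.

407.20

Sorted: 340, 351, 359, 392, 394, 400, 408, 421, 458, 472, 522, 582, 592, 614, 622, 631, 653, 677, 685, 751, 756, 778.
n = 22.
r = (30/100)·(22 + 1) = 6.9.
Rank 6 is 400 and rank 7 is 408.
Interpolate: 400 + 0.9·(408 − 400) = 400 + 0.9·8 = 407.2.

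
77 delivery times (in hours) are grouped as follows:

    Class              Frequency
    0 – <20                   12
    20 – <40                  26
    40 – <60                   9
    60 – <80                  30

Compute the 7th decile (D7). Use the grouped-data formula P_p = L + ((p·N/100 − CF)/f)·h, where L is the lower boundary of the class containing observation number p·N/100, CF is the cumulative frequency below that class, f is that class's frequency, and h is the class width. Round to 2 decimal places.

64.60

N = 77; target position k = 70/100 · 77 = 53.9.
Cumulative frequencies: 12, 38, 47, 77.
Observation 53.9 falls in the class 60 – <80.
L = 60, CF = 47, f = 30, h = 20.
P70 = 60 + ((53.9 − 47)/30)·20 = 60 + 4.6 = 64.6.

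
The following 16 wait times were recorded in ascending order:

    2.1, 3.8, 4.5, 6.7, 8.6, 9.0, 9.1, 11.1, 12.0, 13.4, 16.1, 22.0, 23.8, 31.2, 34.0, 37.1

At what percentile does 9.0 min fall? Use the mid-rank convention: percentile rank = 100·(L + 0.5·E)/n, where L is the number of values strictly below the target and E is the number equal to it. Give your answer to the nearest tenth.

Count below 9.0: L = 5; count equal: E = 1; n = 16.
Percentile rank = 100·(5 + 0.5·1)/16 = 100·5.5/16 = 34.38.

34.4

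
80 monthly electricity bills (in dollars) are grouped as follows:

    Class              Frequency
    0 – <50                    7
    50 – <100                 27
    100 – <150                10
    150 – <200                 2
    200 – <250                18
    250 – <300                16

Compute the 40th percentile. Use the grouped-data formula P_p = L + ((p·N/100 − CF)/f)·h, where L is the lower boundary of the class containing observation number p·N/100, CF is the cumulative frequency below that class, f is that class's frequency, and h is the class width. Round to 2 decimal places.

N = 80; target position k = 40/100 · 80 = 32.
Cumulative frequencies: 7, 34, 44, 46, 64, 80.
Observation 32 falls in the class 50 – <100.
L = 50, CF = 7, f = 27, h = 50.
P40 = 50 + ((32 − 7)/27)·50 = 50 + 46.2963 = 96.2963.

96.30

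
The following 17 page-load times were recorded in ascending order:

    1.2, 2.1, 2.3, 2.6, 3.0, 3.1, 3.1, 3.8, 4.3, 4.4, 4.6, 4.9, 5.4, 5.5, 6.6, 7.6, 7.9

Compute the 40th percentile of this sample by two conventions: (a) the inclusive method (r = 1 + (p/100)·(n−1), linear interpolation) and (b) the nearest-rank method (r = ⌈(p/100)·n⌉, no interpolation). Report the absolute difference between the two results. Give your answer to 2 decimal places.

n = 17.
(a) r = 7.4; between ranks 7 (3.1) and 8 (3.8): 3.38.
(b) the nearest-rank method: rank 7 → 3.1.
|3.38 − 3.1| = 0.28.

0.28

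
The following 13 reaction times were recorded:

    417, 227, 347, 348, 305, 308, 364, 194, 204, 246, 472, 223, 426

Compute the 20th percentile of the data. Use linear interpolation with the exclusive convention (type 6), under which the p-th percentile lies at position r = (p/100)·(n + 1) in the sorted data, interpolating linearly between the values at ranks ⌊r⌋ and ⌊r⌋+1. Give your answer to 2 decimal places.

Sorted: 194, 204, 223, 227, 246, 305, 308, 347, 348, 364, 417, 426, 472.
n = 13.
r = (20/100)·(13 + 1) = 2.8.
Rank 2 is 204 and rank 3 is 223.
Interpolate: 204 + 0.8·(223 − 204) = 204 + 0.8·19 = 219.2.

219.20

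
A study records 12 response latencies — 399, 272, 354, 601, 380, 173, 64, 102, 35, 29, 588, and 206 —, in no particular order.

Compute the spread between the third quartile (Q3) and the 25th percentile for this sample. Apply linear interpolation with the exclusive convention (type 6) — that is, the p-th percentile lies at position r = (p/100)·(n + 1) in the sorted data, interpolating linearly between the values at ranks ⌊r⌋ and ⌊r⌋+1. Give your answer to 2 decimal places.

320.75

Sorted: 29, 35, 64, 102, 173, 206, 272, 354, 380, 399, 588, 601.
n = 12.
P25: r = 3.25; ranks 3–4 are 64, 102; interpolating gives 73.5.
P75: r = 9.75; ranks 9–10 are 380, 399; interpolating gives 394.25.
Difference: 394.25 − 73.5 = 320.75.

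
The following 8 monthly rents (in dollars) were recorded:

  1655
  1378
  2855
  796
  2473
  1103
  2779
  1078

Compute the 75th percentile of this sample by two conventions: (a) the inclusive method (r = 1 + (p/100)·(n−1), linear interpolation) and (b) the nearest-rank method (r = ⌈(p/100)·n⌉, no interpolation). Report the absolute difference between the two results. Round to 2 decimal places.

Sorted: 796, 1078, 1103, 1378, 1655, 2473, 2779, 2855.
n = 8.
(a) r = 6.25; between ranks 6 (2473) and 7 (2779): 2549.5.
(b) the nearest-rank method: rank 6 → 2473.
|2549.5 − 2473| = 76.5.

76.50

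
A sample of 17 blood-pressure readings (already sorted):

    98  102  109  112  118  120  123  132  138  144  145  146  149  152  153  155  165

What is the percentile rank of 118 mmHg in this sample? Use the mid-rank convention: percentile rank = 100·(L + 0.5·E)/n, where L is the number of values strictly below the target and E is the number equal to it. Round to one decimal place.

Count below 118: L = 4; count equal: E = 1; n = 17.
Percentile rank = 100·(4 + 0.5·1)/17 = 100·4.5/17 = 26.47.

26.5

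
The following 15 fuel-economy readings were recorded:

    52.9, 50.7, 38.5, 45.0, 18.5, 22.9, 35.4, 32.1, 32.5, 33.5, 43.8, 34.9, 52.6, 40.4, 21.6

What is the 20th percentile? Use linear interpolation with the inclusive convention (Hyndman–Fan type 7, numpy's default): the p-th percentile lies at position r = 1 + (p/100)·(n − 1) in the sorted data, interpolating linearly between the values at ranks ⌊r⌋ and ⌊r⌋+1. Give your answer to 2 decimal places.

30.26

Sorted: 18.5, 21.6, 22.9, 32.1, 32.5, 33.5, 34.9, 35.4, 38.5, 40.4, 43.8, 45.0, 50.7, 52.6, 52.9.
n = 15.
r = 1 + (20/100)·(15 − 1) = 1 + 2.8 = 3.8.
Rank 3 is 22.9 and rank 4 is 32.1.
Interpolate: 22.9 + 0.8·(32.1 − 22.9) = 22.9 + 0.8·9.2 = 30.26.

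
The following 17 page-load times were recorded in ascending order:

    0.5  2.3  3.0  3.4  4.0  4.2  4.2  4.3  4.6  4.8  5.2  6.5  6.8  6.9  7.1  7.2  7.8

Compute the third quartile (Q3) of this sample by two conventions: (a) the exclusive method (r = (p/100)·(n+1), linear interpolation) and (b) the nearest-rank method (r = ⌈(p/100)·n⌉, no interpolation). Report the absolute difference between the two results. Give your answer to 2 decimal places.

0.05

n = 17.
(a) r = 13.5; between ranks 13 (6.8) and 14 (6.9): 6.85.
(b) the nearest-rank method: rank 13 → 6.8.
|6.85 − 6.8| = 0.05.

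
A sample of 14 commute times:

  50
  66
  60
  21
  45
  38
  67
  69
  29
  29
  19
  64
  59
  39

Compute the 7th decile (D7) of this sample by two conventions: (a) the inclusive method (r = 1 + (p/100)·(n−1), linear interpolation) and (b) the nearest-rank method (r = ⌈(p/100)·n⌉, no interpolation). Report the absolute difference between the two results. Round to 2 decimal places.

Sorted: 19, 21, 29, 29, 38, 39, 45, 50, 59, 60, 64, 66, 67, 69.
n = 14.
(a) r = 10.1; between ranks 10 (60) and 11 (64): 60.4.
(b) the nearest-rank method: rank 10 → 60.
|60.4 − 60| = 0.4.

0.40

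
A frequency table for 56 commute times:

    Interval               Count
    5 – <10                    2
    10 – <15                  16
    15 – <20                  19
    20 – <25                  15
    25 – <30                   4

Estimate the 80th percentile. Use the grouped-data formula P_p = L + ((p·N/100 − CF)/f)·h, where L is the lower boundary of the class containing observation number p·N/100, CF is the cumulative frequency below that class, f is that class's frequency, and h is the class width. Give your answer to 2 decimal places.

N = 56; target position k = 80/100 · 56 = 44.8.
Cumulative frequencies: 2, 18, 37, 52, 56.
Observation 44.8 falls in the class 20 – <25.
L = 20, CF = 37, f = 15, h = 5.
P80 = 20 + ((44.8 − 37)/15)·5 = 20 + 2.6 = 22.6.

22.60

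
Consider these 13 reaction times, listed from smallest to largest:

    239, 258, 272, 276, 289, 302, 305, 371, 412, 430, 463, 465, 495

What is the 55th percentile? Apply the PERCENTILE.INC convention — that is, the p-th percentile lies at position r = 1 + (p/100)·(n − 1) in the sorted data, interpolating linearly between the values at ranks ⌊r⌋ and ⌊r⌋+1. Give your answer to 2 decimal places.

n = 13.
r = 1 + (55/100)·(13 − 1) = 1 + 6.6 = 7.6.
Rank 7 is 305 and rank 8 is 371.
Interpolate: 305 + 0.6·(371 − 305) = 305 + 0.6·66 = 344.6.

344.60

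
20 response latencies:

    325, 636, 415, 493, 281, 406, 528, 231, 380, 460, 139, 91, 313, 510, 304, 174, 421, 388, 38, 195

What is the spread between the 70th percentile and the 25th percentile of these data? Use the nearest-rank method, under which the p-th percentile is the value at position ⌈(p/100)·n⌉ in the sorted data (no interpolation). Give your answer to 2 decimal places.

220.00

Sorted: 38, 91, 139, 174, 195, 231, 281, 304, 313, 325, 380, 388, 406, 415, 421, 460, 493, 510, 528, 636.
n = 20.
P25: rank ⌈25/100·20⌉ = 5 → 195.
P70: rank ⌈70/100·20⌉ = 14 → 415.
Difference: 415 − 195 = 220.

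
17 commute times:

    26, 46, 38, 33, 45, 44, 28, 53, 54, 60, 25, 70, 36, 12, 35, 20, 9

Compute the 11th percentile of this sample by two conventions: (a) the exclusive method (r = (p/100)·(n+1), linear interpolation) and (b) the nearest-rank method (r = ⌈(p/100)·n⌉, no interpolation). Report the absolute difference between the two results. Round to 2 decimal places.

0.06

Sorted: 9, 12, 20, 25, 26, 28, 33, 35, 36, 38, 44, 45, 46, 53, 54, 60, 70.
n = 17.
(a) r = 1.98; between ranks 1 (9) and 2 (12): 11.94.
(b) the nearest-rank method: rank 2 → 12.
|11.94 − 12| = 0.06.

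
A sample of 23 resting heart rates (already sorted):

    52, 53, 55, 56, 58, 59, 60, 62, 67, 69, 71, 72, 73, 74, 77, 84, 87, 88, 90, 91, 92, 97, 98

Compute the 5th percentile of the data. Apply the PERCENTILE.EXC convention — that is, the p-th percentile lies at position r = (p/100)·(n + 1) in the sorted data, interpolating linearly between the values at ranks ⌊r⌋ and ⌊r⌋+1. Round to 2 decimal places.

n = 23.
r = (5/100)·(23 + 1) = 1.2.
Rank 1 is 52 and rank 2 is 53.
Interpolate: 52 + 0.2·(53 − 52) = 52 + 0.2·1 = 52.2.

52.20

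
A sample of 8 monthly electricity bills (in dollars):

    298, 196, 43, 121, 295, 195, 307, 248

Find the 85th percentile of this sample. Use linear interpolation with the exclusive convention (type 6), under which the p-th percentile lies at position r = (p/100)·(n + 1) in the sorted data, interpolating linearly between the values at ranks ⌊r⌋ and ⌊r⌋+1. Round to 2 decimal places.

303.85

Sorted: 43, 121, 195, 196, 248, 295, 298, 307.
n = 8.
r = (85/100)·(8 + 1) = 7.65.
Rank 7 is 298 and rank 8 is 307.
Interpolate: 298 + 0.65·(307 − 298) = 298 + 0.65·9 = 303.85.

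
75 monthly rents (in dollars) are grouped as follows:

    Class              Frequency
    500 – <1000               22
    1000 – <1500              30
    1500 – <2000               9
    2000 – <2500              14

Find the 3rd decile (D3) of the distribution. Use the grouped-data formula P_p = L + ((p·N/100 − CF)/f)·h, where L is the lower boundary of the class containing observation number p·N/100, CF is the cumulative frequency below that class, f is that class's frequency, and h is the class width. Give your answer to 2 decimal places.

N = 75; target position k = 30/100 · 75 = 22.5.
Cumulative frequencies: 22, 52, 61, 75.
Observation 22.5 falls in the class 1000 – <1500.
L = 1000, CF = 22, f = 30, h = 500.
P30 = 1000 + ((22.5 − 22)/30)·500 = 1000 + 8.33333 = 1008.33.

1008.33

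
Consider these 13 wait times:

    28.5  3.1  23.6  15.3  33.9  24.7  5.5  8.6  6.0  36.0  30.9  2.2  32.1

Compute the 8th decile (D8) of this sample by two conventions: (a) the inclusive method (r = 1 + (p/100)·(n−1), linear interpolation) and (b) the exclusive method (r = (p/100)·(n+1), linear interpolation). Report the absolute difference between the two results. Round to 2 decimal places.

Sorted: 2.2, 3.1, 5.5, 6.0, 8.6, 15.3, 23.6, 24.7, 28.5, 30.9, 32.1, 33.9, 36.0.
n = 13.
(a) r = 10.6; between ranks 10 (30.9) and 11 (32.1): 31.62.
(b) r = 11.2; between ranks 11 (32.1) and 12 (33.9): 32.46.
|31.62 − 32.46| = 0.84.

0.84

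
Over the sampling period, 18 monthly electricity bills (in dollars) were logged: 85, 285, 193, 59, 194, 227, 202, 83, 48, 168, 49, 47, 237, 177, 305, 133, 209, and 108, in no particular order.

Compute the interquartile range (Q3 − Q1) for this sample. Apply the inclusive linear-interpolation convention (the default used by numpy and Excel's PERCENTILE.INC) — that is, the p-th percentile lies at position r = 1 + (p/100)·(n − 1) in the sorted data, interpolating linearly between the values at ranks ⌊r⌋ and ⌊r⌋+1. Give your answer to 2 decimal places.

123.75

Sorted: 47, 48, 49, 59, 83, 85, 108, 133, 168, 177, 193, 194, 202, 209, 227, 237, 285, 305.
n = 18.
P25: r = 5.25; ranks 5–6 are 83, 85; interpolating gives 83.5.
P75: r = 13.75; ranks 13–14 are 202, 209; interpolating gives 207.25.
Difference: 207.25 − 83.5 = 123.75.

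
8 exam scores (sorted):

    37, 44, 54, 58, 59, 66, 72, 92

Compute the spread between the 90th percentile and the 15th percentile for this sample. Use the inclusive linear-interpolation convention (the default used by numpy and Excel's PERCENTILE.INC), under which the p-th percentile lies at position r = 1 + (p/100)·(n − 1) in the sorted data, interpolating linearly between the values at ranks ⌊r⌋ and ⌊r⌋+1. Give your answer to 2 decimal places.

n = 8.
P15: r = 2.05; ranks 2–3 are 44, 54; interpolating gives 44.5.
P90: r = 7.3; ranks 7–8 are 72, 92; interpolating gives 78.
Difference: 78 − 44.5 = 33.5.

33.50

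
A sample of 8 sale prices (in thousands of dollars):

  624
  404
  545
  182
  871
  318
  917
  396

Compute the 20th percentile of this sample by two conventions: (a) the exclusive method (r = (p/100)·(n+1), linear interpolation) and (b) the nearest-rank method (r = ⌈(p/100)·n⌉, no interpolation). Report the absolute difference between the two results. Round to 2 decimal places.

Sorted: 182, 318, 396, 404, 545, 624, 871, 917.
n = 8.
(a) r = 1.8; between ranks 1 (182) and 2 (318): 290.8.
(b) the nearest-rank method: rank 2 → 318.
|290.8 − 318| = 27.2.

27.20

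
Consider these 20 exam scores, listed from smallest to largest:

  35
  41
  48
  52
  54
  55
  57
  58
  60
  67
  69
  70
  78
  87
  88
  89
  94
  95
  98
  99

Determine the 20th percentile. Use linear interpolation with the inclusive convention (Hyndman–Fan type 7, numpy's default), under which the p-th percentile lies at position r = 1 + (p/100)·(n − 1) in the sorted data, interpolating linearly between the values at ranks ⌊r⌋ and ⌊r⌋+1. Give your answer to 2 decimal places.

n = 20.
r = 1 + (20/100)·(20 − 1) = 1 + 3.8 = 4.8.
Rank 4 is 52 and rank 5 is 54.
Interpolate: 52 + 0.8·(54 − 52) = 52 + 0.8·2 = 53.6.

53.60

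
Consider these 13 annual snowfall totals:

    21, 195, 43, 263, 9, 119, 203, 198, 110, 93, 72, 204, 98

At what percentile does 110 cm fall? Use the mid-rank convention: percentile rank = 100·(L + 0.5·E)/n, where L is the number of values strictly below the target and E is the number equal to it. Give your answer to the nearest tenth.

50.0

Sorted: 9, 21, 43, 72, 93, 98, 110, 119, 195, 198, 203, 204, 263.
Count below 110: L = 6; count equal: E = 1; n = 13.
Percentile rank = 100·(6 + 0.5·1)/13 = 100·6.5/13 = 50.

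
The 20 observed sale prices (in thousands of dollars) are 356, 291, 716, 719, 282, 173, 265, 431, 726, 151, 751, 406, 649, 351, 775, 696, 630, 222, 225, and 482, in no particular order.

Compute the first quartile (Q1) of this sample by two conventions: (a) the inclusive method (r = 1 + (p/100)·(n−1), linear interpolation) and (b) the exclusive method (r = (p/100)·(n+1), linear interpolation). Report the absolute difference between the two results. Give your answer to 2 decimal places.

Sorted: 151, 173, 222, 225, 265, 282, 291, 351, 356, 406, 431, 482, 630, 649, 696, 716, 719, 726, 751, 775.
n = 20.
(a) r = 5.75; between ranks 5 (265) and 6 (282): 277.75.
(b) r = 5.25; between ranks 5 (265) and 6 (282): 269.25.
|277.75 − 269.25| = 8.5.

8.50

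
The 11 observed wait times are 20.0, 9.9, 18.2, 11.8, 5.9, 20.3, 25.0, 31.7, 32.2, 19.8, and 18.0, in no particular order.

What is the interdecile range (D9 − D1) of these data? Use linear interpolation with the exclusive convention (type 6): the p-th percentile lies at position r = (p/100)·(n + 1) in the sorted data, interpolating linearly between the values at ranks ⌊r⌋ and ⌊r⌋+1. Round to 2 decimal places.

25.40

Sorted: 5.9, 9.9, 11.8, 18.0, 18.2, 19.8, 20.0, 20.3, 25.0, 31.7, 32.2.
n = 11.
P10: r = 1.2; ranks 1–2 are 5.9, 9.9; interpolating gives 6.7.
P90: r = 10.8; ranks 10–11 are 31.7, 32.2; interpolating gives 32.1.
Difference: 32.1 − 6.7 = 25.4.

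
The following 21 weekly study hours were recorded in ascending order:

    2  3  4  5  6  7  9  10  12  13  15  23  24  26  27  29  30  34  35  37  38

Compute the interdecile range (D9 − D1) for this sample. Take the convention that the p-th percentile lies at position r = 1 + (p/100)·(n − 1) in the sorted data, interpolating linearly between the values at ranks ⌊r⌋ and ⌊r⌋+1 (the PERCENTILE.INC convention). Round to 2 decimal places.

n = 21.
P10: r = 3 (integer) → 4.
P90: r = 19 (integer) → 35.
Difference: 35 − 4 = 31.

31.00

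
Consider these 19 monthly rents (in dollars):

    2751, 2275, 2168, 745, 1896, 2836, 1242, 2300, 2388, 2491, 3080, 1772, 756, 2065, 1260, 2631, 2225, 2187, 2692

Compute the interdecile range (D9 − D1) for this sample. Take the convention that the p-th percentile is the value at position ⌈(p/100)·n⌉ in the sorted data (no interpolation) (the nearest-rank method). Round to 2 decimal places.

2080.00

Sorted: 745, 756, 1242, 1260, 1772, 1896, 2065, 2168, 2187, 2225, 2275, 2300, 2388, 2491, 2631, 2692, 2751, 2836, 3080.
n = 19.
P10: rank ⌈10/100·19⌉ = 2 → 756.
P90: rank ⌈90/100·19⌉ = 18 → 2836.
Difference: 2836 − 756 = 2080.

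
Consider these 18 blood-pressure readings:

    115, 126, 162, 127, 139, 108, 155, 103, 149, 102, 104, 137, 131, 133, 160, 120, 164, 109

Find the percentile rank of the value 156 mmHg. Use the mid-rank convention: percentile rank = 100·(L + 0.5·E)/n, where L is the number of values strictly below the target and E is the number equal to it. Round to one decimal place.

83.3

Sorted: 102, 103, 104, 108, 109, 115, 120, 126, 127, 131, 133, 137, 139, 149, 155, 160, 162, 164.
Count below 156: L = 15; count equal: E = 0; n = 18.
Percentile rank = 100·(15 + 0.5·0)/18 = 100·15/18 = 83.33.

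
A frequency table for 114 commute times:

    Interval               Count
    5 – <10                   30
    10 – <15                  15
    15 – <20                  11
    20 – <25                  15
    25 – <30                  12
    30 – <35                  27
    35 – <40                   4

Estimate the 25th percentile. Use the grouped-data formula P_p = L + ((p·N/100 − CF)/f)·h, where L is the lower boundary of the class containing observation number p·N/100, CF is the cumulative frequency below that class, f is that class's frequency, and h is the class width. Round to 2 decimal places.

N = 114; target position k = 25/100 · 114 = 28.5.
Cumulative frequencies: 30, 45, 56, 71, 83, 110, 114.
Observation 28.5 falls in the class 5 – <10.
L = 5, CF = 0, f = 30, h = 5.
P25 = 5 + ((28.5 − 0)/30)·5 = 5 + 4.75 = 9.75.

9.75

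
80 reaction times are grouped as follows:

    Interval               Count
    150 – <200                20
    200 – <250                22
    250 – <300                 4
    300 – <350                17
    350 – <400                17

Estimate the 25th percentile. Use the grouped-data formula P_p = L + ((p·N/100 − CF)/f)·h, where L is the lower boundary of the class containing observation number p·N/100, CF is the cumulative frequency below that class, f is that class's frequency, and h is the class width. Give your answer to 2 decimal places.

200.00

N = 80; target position k = 25/100 · 80 = 20.
Cumulative frequencies: 20, 42, 46, 63, 80.
Observation 20 falls in the class 150 – <200.
L = 150, CF = 0, f = 20, h = 50.
P25 = 150 + ((20 − 0)/20)·50 = 150 + 50 = 200.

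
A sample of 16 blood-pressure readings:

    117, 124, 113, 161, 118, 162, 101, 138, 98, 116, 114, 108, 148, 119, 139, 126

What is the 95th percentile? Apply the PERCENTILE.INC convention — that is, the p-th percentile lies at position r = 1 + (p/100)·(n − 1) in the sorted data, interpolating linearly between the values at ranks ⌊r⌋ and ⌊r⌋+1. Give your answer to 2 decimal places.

161.25

Sorted: 98, 101, 108, 113, 114, 116, 117, 118, 119, 124, 126, 138, 139, 148, 161, 162.
n = 16.
r = 1 + (95/100)·(16 − 1) = 1 + 14.25 = 15.25.
Rank 15 is 161 and rank 16 is 162.
Interpolate: 161 + 0.25·(162 − 161) = 161 + 0.25·1 = 161.25.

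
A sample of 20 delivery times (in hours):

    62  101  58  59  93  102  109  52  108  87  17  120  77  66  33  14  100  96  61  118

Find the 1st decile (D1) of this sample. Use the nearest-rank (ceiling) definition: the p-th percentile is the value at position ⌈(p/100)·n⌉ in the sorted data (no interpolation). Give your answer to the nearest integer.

Sorted: 14, 17, 33, 52, 58, 59, 61, 62, 66, 77, 87, 93, 96, 100, 101, 102, 108, 109, 118, 120.
n = 20.
Position = ⌈10/100 · 20⌉ = ⌈2⌉ = 2.
The value at rank 2 is 17.

17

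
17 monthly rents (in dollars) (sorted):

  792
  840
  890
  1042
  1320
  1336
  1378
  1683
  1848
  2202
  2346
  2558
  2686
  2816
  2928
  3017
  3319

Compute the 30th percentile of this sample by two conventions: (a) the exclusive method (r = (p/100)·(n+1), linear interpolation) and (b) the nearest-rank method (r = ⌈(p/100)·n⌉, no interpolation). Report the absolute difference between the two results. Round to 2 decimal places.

9.60

n = 17.
(a) r = 5.4; between ranks 5 (1320) and 6 (1336): 1326.4.
(b) the nearest-rank method: rank 6 → 1336.
|1326.4 − 1336| = 9.6.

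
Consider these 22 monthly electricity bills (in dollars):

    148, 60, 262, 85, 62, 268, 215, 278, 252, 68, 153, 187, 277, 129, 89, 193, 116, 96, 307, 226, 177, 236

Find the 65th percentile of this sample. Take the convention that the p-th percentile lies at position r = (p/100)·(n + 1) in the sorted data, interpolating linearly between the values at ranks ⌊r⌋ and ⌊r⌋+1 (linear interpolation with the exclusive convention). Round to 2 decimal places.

Sorted: 60, 62, 68, 85, 89, 96, 116, 129, 148, 153, 177, 187, 193, 215, 226, 236, 252, 262, 268, 277, 278, 307.
n = 22.
r = (65/100)·(22 + 1) = 14.95.
Rank 14 is 215 and rank 15 is 226.
Interpolate: 215 + 0.95·(226 − 215) = 215 + 0.95·11 = 225.45.

225.45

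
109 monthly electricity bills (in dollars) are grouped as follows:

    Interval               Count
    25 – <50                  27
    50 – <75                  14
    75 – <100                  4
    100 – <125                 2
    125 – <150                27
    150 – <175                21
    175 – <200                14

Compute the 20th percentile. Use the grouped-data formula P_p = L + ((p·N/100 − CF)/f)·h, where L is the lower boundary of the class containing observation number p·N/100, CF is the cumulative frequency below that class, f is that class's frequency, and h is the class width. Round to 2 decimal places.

45.19

N = 109; target position k = 20/100 · 109 = 21.8.
Cumulative frequencies: 27, 41, 45, 47, 74, 95, 109.
Observation 21.8 falls in the class 25 – <50.
L = 25, CF = 0, f = 27, h = 25.
P20 = 25 + ((21.8 − 0)/27)·25 = 25 + 20.1852 = 45.1852.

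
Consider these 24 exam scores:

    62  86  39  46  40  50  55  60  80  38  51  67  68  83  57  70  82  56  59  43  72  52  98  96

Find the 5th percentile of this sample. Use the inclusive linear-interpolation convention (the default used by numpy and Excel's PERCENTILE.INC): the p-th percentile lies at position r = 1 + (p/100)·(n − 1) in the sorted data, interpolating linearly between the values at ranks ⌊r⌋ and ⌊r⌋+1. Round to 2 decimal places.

39.15

Sorted: 38, 39, 40, 43, 46, 50, 51, 52, 55, 56, 57, 59, 60, 62, 67, 68, 70, 72, 80, 82, 83, 86, 96, 98.
n = 24.
r = 1 + (5/100)·(24 − 1) = 1 + 1.15 = 2.15.
Rank 2 is 39 and rank 3 is 40.
Interpolate: 39 + 0.15·(40 − 39) = 39 + 0.15·1 = 39.15.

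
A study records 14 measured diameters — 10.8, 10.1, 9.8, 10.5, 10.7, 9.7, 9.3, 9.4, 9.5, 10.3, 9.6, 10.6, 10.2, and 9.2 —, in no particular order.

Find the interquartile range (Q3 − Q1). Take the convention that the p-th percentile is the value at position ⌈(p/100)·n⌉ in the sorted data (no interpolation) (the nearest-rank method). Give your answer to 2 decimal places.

Sorted: 9.2, 9.3, 9.4, 9.5, 9.6, 9.7, 9.8, 10.1, 10.2, 10.3, 10.5, 10.6, 10.7, 10.8.
n = 14.
P25: rank ⌈25/100·14⌉ = 4 → 9.5.
P75: rank ⌈75/100·14⌉ = 11 → 10.5.
Difference: 10.5 − 9.5 = 1.

1.00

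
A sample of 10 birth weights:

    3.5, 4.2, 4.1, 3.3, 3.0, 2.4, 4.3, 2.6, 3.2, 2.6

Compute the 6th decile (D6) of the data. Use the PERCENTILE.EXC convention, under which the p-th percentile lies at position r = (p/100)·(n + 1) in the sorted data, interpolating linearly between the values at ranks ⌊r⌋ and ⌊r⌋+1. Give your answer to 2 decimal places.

3.42

Sorted: 2.4, 2.6, 2.6, 3.0, 3.2, 3.3, 3.5, 4.1, 4.2, 4.3.
n = 10.
r = (60/100)·(10 + 1) = 6.6.
Rank 6 is 3.3 and rank 7 is 3.5.
Interpolate: 3.3 + 0.6·(3.5 − 3.3) = 3.3 + 0.6·0.2 = 3.42.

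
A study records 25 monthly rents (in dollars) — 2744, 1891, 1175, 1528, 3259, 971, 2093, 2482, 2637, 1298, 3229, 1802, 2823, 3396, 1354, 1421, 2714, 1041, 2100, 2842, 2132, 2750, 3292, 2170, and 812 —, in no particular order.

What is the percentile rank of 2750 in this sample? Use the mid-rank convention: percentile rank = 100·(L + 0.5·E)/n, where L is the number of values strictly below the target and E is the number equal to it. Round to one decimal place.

Sorted: 812, 971, 1041, 1175, 1298, 1354, 1421, 1528, 1802, 1891, 2093, 2100, 2132, 2170, 2482, 2637, 2714, 2744, 2750, 2823, 2842, 3229, 3259, 3292, 3396.
Count below 2750: L = 18; count equal: E = 1; n = 25.
Percentile rank = 100·(18 + 0.5·1)/25 = 100·18.5/25 = 74.

74.0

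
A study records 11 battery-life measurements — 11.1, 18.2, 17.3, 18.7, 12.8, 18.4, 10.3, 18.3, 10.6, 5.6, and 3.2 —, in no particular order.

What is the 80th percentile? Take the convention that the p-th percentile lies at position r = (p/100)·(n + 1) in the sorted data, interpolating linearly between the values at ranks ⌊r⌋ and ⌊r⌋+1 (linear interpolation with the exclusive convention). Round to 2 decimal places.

18.36

Sorted: 3.2, 5.6, 10.3, 10.6, 11.1, 12.8, 17.3, 18.2, 18.3, 18.4, 18.7.
n = 11.
r = (80/100)·(11 + 1) = 9.6.
Rank 9 is 18.3 and rank 10 is 18.4.
Interpolate: 18.3 + 0.6·(18.4 − 18.3) = 18.3 + 0.6·0.1 = 18.36.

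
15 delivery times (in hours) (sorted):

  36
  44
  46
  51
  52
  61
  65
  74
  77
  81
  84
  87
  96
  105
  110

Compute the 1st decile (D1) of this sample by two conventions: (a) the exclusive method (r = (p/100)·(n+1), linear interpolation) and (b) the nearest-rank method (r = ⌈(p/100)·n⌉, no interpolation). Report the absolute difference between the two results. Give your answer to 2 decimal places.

3.20

n = 15.
(a) r = 1.6; between ranks 1 (36) and 2 (44): 40.8.
(b) the nearest-rank method: rank 2 → 44.
|40.8 − 44| = 3.2.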